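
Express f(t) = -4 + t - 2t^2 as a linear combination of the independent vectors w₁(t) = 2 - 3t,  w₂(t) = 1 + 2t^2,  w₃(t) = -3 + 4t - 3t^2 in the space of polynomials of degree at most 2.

Identify each element with its coordinate vector in ℝ³ via {1, t, t^2}.
Since w₁, w₂, w₃ are independent, the coefficients expressing f are uniquely determined by a linear system.
The system has the unique solution (a₁, a₂, a₃) = (-3, -4, -2).

f = -3w₁ - 4w₂ - 2w₃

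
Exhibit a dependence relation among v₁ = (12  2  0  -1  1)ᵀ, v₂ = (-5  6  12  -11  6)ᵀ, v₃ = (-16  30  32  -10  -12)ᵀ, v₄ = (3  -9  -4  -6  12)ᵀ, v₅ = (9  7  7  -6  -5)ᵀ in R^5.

2v₂ - v₃ - 2v₄ = 0

Set up α₁v₁ + … + α₅v₅ = 0 and solve the homogeneous system.
A generator of the null space is (0, 2, -1, -2, 0).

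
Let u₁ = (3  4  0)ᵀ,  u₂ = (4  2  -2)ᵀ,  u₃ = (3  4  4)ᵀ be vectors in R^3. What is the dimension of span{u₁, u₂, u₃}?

Apply Gaussian elimination to the matrix whose rows are u₁, u₂, u₃.
Exactly 3 pivots survive; hence the rank is 3.

3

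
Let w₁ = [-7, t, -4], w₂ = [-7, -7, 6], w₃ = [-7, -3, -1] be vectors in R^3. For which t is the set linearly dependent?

t = -9/7

Place the vectors as rows of a 3×3 matrix; dependence ⇔ determinant zero.
The determinant works out to -49*t - 63.
Solving -49*t - 63 = 0 yields t = -9/7.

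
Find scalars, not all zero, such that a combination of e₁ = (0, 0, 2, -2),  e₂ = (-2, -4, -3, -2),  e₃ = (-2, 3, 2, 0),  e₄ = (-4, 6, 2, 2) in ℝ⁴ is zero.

e₁ - 2e₃ + e₄ = 0

Set up α₁e₁ + … + α₄e₄ = 0 and solve the homogeneous system.
A generator of the null space is (1, 0, -2, 1).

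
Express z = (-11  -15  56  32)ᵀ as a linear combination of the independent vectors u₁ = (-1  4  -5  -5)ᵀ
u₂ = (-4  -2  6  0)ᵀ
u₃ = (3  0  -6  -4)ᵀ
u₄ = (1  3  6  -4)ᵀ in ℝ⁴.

Since u₁, u₂, u₃, u₄ are independent, the coefficients expressing z are uniquely determined by a linear system.
Back-substitution yields (a₁, …, a₄) = (-4, 1, -4, 1).

z = -4u₁ + u₂ - 4u₃ + u₄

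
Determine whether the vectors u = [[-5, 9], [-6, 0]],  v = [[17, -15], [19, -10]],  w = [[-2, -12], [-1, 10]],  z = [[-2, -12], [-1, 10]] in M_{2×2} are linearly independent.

linearly dependent

Write each element as a coordinate vector in ℝ⁴ using {E₁₁, E₁₂, E₂₁, E₂₂}.
Two of the vectors are equal, giving an immediate dependence.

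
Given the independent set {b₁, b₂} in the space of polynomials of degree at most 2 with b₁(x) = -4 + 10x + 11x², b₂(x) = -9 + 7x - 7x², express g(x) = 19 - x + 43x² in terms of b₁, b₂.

g = 2b₁ - 3b₂

Identify each element with its coordinate vector in ℝ³ via {1, x, x²}.
Write g = a₁b₁ + a₂b₂ and equate components.
The system has the unique solution (a₁, a₂) = (2, -3).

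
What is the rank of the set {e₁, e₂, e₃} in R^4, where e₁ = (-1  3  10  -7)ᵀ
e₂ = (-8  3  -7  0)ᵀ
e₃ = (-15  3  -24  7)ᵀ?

Put the 4×3 matrix [e₁|e₂|e₃] into echelon form.
Exactly 2 pivots survive; hence the rank is 2.

2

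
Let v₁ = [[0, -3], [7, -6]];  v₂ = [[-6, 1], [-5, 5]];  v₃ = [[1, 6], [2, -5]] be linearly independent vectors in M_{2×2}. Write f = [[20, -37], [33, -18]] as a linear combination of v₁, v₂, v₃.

Work in coordinates with respect to the standard basis {E₁₁, E₁₂, E₂₁, E₂₂}.
Write f = α₁v₁ + … + α₃v₃ and equate components.
Back-substitution yields (α₁, α₂, α₃) = (3, -4, -4).

f = 3v₁ - 4v₂ - 4v₃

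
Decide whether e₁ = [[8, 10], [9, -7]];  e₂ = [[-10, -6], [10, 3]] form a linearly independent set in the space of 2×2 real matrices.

linearly independent

Take coordinates with respect to the standard basis {E₁₁, E₁₂, E₂₁, E₂₂}.
Place the vectors as rows of a 2×4 matrix and reduce to echelon form.
The reduction yields 2 nonzero rows, so the rank is 2.
Since rank = 2 (the number of vectors), the set is linearly independent.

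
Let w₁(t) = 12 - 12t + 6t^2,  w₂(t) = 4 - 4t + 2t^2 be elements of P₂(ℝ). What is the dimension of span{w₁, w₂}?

Pass to coordinate vectors with respect to the basis {1, t, t^2}.
Apply Gaussian elimination to the matrix whose rows are w₁, w₂.
Exactly 1 pivot survives; hence the rank is 1.

dim = 1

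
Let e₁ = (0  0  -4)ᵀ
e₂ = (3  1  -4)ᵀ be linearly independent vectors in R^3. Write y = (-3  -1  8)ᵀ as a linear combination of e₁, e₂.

Set up the augmented matrix [e₁ | e₂ | y] and row-reduce.
The system has the unique solution (a₁, a₂) = (-1, -1).

y = -e₁ - e₂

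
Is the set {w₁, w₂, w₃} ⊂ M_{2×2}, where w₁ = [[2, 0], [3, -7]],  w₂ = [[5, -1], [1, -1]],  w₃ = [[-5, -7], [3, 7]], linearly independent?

linearly independent

Write each element as a coordinate vector in ℝ⁴ using {E₁₁, E₁₂, E₂₁, E₂₂}.
Place the vectors as rows of a 3×4 matrix and reduce to echelon form.
The reduction yields 3 nonzero rows, so the rank is 3.
Since rank = 3 (the number of vectors), the set is linearly independent.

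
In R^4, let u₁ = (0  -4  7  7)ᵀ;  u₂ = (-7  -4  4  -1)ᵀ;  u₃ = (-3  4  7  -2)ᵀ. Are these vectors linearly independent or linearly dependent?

linearly independent

Row-reduce the matrix whose columns are u₁, u₂, u₃.
The reduction yields 3 nonzero rows, so the rank is 3.
Since rank = 3 (the number of vectors), the set is linearly independent.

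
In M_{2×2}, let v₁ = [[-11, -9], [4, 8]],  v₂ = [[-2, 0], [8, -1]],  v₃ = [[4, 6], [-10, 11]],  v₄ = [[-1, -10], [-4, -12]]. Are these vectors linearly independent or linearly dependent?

Take coordinates with respect to the standard basis {E₁₁, E₁₂, E₂₁, E₂₂}.
Form the 4×4 matrix with these as columns; its determinant is 1950.
A nonzero determinant means the columns are linearly independent.

linearly independent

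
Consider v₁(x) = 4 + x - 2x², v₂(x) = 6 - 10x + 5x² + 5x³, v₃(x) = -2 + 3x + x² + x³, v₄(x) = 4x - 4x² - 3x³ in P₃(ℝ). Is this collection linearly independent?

linearly dependent

Write each element as a coordinate vector in ℝ⁴ using {1, x, …, x³}.
Row-reduce the matrix whose columns are v₁, v₂, v₃, v₄.
The reduction yields 3 nonzero rows, so the rank is 3.
Since rank 3 < 4, the set is linearly dependent.
Indeed v₁ - v₂ - v₃ - 2v₄ = 0.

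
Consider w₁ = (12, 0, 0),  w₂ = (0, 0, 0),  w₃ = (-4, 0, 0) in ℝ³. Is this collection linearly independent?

linearly dependent

One of the vectors is the zero vector, so the set is linearly dependent.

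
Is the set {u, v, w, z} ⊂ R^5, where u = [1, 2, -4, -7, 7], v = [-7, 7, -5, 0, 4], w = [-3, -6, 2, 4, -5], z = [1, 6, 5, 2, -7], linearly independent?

Place the vectors as rows of a 4×5 matrix and reduce to echelon form.
The reduction yields 4 nonzero rows, so the rank is 4.
Since rank = 4 (the number of vectors), the set is linearly independent.

linearly independent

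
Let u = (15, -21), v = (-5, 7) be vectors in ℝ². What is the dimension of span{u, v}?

Row-reduce the 2×2 matrix with these as rows.
Exactly 1 pivot survives; hence the rank is 1.

1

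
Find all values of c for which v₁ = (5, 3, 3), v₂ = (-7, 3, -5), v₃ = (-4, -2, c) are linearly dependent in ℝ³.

Dependence holds iff the 3×3 matrix [v₁ v₂ v₃] is singular.
The determinant works out to 36*c + 88.
Setting this to zero gives c = -22/9.

c = -22/9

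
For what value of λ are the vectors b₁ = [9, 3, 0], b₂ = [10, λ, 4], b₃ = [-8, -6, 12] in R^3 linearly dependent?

The vectors are dependent exactly when the determinant of the matrix with rows b₁, b₂, b₃ vanishes.
The determinant works out to 108*λ - 240.
Setting this to zero gives λ = 20/9.

λ = 20/9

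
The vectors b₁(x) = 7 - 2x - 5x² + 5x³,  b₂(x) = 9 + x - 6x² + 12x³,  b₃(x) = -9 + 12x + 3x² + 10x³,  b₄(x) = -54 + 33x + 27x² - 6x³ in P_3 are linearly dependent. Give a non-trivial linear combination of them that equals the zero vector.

Take coordinates with respect to {1, x, …, x³}.
Row-reduce the matrix with b₁, b₂, b₃, b₄ as columns; the null space gives the coefficients.
A generator of the null space is (0, 3, -3, 1).

3b₂ - 3b₃ + b₄ = 0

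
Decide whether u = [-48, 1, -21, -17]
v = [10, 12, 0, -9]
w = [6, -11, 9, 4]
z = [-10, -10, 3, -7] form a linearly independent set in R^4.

The matrix [u|v|w|z] has determinant 0.
A zero determinant means the columns are linearly dependent.

linearly dependent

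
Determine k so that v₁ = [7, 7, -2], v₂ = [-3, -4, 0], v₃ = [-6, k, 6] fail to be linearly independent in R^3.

k = -1

The vectors are dependent exactly when the determinant of the matrix with rows v₁, v₂, v₃ vanishes.
Cofactor expansion gives det = 6*k + 6.
This vanishes exactly when k = -1.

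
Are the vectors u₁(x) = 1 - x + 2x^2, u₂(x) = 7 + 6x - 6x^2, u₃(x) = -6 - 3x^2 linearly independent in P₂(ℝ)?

Write each element as a coordinate vector in ℝ³ using {1, x, x^2}.
Place the vectors as rows of a 3×3 matrix and reduce to echelon form.
The reduction yields 3 nonzero rows, so the rank is 3.
Since rank = 3 (the number of vectors), the set is linearly independent.

linearly independent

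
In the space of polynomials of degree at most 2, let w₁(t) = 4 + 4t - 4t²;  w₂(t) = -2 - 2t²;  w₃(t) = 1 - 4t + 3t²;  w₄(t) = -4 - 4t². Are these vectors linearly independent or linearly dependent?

Write each element as a coordinate vector in ℝ³ using {1, t, t²}.
There are 4 vectors in a 3-dimensional space, so they cannot be linearly independent.

linearly dependent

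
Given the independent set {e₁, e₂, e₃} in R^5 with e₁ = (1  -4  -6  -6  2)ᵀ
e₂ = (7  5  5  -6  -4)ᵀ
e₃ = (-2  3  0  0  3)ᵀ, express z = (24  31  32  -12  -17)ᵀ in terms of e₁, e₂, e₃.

z = -2e₁ + 4e₂ + e₃

Write z = α₁e₁ + … + α₃e₃ and equate components.
Row-reducing the augmented matrix gives the unique coefficients (α₁, α₂, α₃) = (-2, 4, 1).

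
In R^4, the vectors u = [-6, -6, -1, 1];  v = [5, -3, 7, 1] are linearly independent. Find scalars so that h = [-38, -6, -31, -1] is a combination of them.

Since u, v are independent, the coefficients expressing h are uniquely determined by a linear system.
Back-substitution yields (c₁, c₂) = (3, -4).

h = 3u - 4v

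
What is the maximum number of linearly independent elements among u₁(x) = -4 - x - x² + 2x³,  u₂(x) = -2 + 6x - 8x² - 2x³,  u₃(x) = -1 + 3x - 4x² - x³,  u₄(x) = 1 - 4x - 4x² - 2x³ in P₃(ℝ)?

3

Pass to coordinate vectors with respect to the basis {1, x, …, x³}.
Put the 4×4 matrix [u₁|u₂|u₃|u₄] into echelon form.
The echelon form has 3 nonzero rows, so the rank is 3.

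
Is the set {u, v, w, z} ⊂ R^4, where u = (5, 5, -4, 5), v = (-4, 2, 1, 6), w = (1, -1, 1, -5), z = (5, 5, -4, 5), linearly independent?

linearly dependent

Two of the vectors are equal, giving an immediate dependence.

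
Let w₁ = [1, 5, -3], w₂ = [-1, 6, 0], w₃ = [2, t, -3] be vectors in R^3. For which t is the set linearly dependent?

Dependence holds iff the 3×3 matrix [w₁ w₂ w₃] is singular.
The determinant works out to 3*t + 3.
Solving 3*t + 3 = 0 yields t = -1.

t = -1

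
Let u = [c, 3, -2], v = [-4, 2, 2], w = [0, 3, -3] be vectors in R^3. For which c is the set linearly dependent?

c = -1

The set is linearly dependent precisely when det[u; v; w] = 0.
The determinant works out to -12*c - 12.
Solving -12*c - 12 = 0 yields c = -1.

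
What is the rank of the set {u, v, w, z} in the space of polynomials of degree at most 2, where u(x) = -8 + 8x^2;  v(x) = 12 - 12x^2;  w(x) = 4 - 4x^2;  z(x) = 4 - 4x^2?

Pass to coordinate vectors with respect to the basis {1, x, x^2}.
Form the matrix with u, v, w, z as columns and reduce.
The echelon form has 1 nonzero row, so the rank is 1.
(With 4 elements in a 3-dimensional space the rank is at most 3.)

1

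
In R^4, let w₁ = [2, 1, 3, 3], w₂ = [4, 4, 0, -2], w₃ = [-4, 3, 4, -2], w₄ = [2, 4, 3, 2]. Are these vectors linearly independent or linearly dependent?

Row-reduce the matrix whose columns are w₁, w₂, w₃, w₄.
The reduction yields 4 nonzero rows, so the rank is 4.
Since rank = 4 (the number of vectors), the set is linearly independent.

linearly independent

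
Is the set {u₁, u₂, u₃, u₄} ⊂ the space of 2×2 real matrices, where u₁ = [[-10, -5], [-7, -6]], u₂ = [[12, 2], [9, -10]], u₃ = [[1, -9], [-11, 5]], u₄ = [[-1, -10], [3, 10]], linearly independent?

linearly independent

Write each element as a coordinate vector in ℝ⁴ using {E₁₁, E₁₂, E₂₁, E₂₂}.
The matrix [u₁|u₂|u₃|u₄] has determinant -31129.
A nonzero determinant means the columns are linearly independent.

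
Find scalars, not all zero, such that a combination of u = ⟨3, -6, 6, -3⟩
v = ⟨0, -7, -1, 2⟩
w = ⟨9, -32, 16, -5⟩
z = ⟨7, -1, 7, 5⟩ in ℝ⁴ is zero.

3u + 2v - w = 0

Set up α₁u + … + α₄z = 0 and solve the homogeneous system.
The free variable yields coefficients (3, 2, -1, 0) (any nonzero multiple also works).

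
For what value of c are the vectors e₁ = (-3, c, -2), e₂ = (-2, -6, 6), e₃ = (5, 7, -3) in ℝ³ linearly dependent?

The vectors are dependent exactly when the determinant of the matrix with rows e₁, e₂, e₃ vanishes.
Expanding, det = 24*c + 40.
Setting this to zero gives c = -5/3.

c = -5/3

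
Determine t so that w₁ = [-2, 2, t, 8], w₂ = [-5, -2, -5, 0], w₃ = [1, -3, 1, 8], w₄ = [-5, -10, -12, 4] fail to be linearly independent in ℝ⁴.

The set is linearly dependent precisely when det[w₁; w₂; w₃; w₄] = 0.
The determinant works out to 1232 - 252*t.
Solving 1232 - 252*t = 0 yields t = 44/9.

t = 44/9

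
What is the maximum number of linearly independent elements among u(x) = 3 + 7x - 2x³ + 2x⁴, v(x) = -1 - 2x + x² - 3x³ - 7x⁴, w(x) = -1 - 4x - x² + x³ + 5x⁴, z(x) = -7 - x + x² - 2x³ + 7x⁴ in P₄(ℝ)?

Pass to coordinate vectors with respect to the basis {1, x, …, x⁴}.
Put the 5×4 matrix [u|v|w|z] into echelon form.
The echelon form has 4 nonzero rows, so the rank is 4.

4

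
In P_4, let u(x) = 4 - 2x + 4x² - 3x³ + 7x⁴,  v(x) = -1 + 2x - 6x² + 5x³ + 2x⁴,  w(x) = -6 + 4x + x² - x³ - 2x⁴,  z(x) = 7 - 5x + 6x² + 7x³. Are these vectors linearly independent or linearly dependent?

Write each element as a coordinate vector in ℝ⁵ using {1, x, …, x⁴}.
Row-reduce the matrix whose columns are u, v, w, z.
The reduction yields 4 nonzero rows, so the rank is 4.
Since rank = 4 (the number of vectors), the set is linearly independent.

linearly independent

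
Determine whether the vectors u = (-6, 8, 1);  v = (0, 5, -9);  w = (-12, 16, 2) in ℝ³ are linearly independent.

linearly dependent

One vector is a scalar multiple of another, so the set is dependent.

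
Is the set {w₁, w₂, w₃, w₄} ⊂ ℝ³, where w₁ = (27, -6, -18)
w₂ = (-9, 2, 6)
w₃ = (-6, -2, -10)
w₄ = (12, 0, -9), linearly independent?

linearly dependent

There are 4 vectors in a 3-dimensional space, so they cannot be linearly independent.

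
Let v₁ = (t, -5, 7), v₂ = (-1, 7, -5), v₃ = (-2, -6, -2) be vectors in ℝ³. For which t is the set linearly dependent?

Dependence holds iff the 3×3 matrix [v₁ v₂ v₃] is singular.
The determinant works out to 100 - 44*t.
This vanishes exactly when t = 25/11.

t = 25/11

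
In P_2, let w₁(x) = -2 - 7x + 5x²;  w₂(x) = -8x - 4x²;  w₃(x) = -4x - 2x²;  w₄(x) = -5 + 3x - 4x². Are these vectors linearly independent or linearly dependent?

Take coordinates with respect to the standard basis {1, x, x²}.
There are 4 vectors in a 3-dimensional space, so they cannot be linearly independent.

linearly dependent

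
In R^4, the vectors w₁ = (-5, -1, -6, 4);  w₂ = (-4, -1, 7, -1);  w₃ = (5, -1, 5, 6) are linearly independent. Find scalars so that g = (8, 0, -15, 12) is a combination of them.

Write g = α₁w₁ + … + α₃w₃ and equate components.
Row-reducing the augmented matrix gives the unique coefficients (α₁, α₂, α₃) = (1, -2, 1).

g = w₁ - 2w₂ + w₃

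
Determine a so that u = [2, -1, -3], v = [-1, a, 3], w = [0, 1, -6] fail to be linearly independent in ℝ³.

a = 1/4

The vectors are dependent exactly when the determinant of the matrix with rows u, v, w vanishes.
Expanding, det = 3 - 12*a.
This vanishes exactly when a = 1/4.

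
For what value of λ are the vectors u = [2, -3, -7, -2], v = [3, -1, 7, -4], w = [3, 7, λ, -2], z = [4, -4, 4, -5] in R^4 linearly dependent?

The set is linearly dependent precisely when det[u; v; w; z] = 0.
Cofactor expansion gives det = -3*λ - 99.
Solving -3*λ - 99 = 0 yields λ = -33.

λ = -33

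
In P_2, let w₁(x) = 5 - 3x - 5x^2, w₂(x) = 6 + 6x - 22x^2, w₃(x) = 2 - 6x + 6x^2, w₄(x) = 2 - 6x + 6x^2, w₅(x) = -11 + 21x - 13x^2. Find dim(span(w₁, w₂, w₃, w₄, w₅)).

Use coordinates relative to {1, x, x^2}.
Row-reduce the 5×3 matrix with these as rows.
There are 2 pivot columns, so rank = 2.
(With 5 elements in a 3-dimensional space the rank is at most 3.)

2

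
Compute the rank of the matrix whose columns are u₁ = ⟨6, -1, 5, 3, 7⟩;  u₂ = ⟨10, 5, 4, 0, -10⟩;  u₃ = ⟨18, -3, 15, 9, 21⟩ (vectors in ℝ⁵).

rank 2

Form the matrix with u₁, u₂, u₃ as columns and reduce.
Reduction leaves 2 leading entries, giving rank 2.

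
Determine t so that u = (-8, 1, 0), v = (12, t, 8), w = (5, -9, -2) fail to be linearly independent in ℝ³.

t = 32

Place the vectors as rows of a 3×3 matrix; dependence ⇔ determinant zero.
The determinant works out to 16*t - 512.
This vanishes exactly when t = 32.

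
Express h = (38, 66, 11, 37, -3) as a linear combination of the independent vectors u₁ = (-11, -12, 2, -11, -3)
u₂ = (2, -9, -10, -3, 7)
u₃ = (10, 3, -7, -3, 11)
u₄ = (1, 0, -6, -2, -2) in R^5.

h = -3u₁ - 3u₂ + u₃ + u₄

Solve the system with u₁, u₂, u₃, u₄ as columns and h as the right-hand side.
The system has the unique solution (c₁, …, c₄) = (-3, -3, 1, 1).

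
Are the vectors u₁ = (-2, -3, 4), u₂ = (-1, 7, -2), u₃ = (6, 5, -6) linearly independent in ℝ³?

linearly independent

Form the 3×3 matrix with these as columns; its determinant is -70.
A nonzero determinant means the columns are linearly independent.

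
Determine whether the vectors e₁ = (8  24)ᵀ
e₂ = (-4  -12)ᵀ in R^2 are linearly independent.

linearly dependent

The matrix [e₁|e₂] has determinant 0.
A zero determinant means the columns are linearly dependent.
Indeed e₁ + 2e₂ = 0.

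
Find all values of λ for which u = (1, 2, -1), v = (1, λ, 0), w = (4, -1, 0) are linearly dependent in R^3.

Place the vectors as rows of a 3×3 matrix; dependence ⇔ determinant zero.
The determinant works out to 4*λ + 1.
Setting this to zero gives λ = -1/4.

λ = -1/4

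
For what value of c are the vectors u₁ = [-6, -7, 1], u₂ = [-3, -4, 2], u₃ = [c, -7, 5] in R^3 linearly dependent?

c = -24/5

Place the vectors as rows of a 3×3 matrix; dependence ⇔ determinant zero.
Expanding, det = -10*c - 48.
Setting this to zero gives c = -24/5.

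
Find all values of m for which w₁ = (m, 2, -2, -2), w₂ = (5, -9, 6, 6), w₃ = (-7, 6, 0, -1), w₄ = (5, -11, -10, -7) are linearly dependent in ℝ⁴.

m = -21/8

The vectors are dependent exactly when the determinant of the matrix with rows w₁, w₂, w₃, w₄ vanishes.
Expanding, det = 48*m + 126.
Setting this to zero gives m = -21/8.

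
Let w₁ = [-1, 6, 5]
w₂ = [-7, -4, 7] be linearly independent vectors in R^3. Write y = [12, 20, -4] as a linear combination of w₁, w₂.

Solve the system with w₁, w₂ as columns and y as the right-hand side.
Back-substitution yields (α₁, α₂) = (2, -2).

y = 2w₁ - 2w₂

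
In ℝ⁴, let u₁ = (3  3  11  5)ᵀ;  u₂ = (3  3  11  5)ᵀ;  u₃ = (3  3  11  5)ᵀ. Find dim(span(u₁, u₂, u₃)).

dim = 1

Row-reduce the 3×4 matrix with these as rows.
Exactly 1 pivot survives; hence the rank is 1.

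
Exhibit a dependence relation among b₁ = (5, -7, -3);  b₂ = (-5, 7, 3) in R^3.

Write the vectors as columns of a matrix and find a nonzero vector in its null space.
A generator of the null space is (1, 1).

b₁ + b₂ = 0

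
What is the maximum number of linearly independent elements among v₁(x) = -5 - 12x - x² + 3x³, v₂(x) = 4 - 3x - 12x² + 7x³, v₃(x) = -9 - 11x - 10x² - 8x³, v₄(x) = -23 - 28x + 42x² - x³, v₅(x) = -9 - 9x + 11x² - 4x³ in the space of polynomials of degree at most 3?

3

Pass to coordinate vectors with respect to the basis {1, x, …, x³}.
Put the 4×5 matrix [v₁|v₂|v₃|v₄|v₅] into echelon form.
Exactly 3 pivots survive; hence the rank is 3.
(With 5 elements in a 4-dimensional space the rank is at most 4.)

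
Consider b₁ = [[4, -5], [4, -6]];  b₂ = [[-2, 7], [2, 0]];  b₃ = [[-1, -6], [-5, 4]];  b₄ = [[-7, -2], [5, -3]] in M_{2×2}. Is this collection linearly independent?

Take coordinates with respect to the standard basis {E₁₁, E₁₂, E₂₁, E₂₂}.
Form the 4×4 matrix with these as columns; its determinant is -4.
A nonzero determinant means the columns are linearly independent.

linearly independent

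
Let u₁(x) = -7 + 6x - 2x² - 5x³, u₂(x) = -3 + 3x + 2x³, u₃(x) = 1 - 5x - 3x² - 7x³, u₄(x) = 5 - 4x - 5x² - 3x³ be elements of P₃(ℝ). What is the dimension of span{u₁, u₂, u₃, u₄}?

Represent each element by its coordinate vector in ℝ⁴.
Row-reduce the 4×4 matrix with these as rows.
Exactly 4 pivots survive; hence the rank is 4.

dim = 4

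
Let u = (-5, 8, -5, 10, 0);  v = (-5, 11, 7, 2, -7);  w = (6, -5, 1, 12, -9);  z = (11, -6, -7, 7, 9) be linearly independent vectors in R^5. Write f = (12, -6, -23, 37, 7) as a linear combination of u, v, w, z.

f = 2u - v + w + z

Set up the augmented matrix [u | v | w | z | f] and row-reduce.
Back-substitution yields (α₁, …, α₄) = (2, -1, 1, 1).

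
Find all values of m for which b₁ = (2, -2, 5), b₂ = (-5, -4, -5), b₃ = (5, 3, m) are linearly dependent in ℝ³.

The vectors are dependent exactly when the determinant of the matrix with rows b₁, b₂, b₃ vanishes.
The determinant works out to 105 - 18*m.
Setting this to zero gives m = 35/6.

m = 35/6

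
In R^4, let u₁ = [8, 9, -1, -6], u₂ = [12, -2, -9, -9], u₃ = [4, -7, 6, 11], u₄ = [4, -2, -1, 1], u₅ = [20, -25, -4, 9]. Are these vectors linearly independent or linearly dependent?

There are 5 vectors in a 4-dimensional space, so they cannot be linearly independent.

linearly dependent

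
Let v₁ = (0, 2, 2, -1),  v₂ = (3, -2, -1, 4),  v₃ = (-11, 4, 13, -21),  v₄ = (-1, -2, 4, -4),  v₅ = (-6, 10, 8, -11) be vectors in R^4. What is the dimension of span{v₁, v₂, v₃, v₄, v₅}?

3

Row-reduce the 5×4 matrix with these as rows.
There are 3 pivot columns, so rank = 3.
(With 5 elements in a 4-dimensional space the rank is at most 4.)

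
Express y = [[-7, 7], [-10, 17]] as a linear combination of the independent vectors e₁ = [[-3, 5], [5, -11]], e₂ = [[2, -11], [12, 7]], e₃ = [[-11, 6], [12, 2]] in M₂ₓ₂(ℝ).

y = -2e₁ - e₂ + e₃

Work in coordinates with respect to the standard basis {E₁₁, E₁₂, E₂₁, E₂₂}.
Since e₁, e₂, e₃ are independent, the coefficients expressing y are uniquely determined by a linear system.
Back-substitution yields (a₁, a₂, a₃) = (-2, -1, 1).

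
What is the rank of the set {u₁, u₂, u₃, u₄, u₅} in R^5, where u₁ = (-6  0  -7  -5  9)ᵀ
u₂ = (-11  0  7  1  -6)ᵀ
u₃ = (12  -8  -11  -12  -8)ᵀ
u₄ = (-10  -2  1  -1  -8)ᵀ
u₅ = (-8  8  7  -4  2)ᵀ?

5

Form the matrix with u₁, u₂, u₃, u₄, u₅ as columns and reduce.
Exactly 5 pivots survive; hence the rank is 5.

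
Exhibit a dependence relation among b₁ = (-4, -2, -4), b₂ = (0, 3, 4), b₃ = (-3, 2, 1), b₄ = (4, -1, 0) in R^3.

b₁ + b₂ + b₄ = 0

Set up α₁b₁ + … + α₄b₄ = 0 and solve the homogeneous system.
One solution (up to scaling) is (1, 1, 0, 1).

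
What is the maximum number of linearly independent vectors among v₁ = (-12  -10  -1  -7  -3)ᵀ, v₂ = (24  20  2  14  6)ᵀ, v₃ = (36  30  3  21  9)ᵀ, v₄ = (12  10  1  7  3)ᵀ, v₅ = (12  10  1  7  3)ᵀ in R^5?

1

Apply Gaussian elimination to the matrix whose rows are v₁, v₂, v₃, v₄, v₅.
Reduction leaves 1 leading entry, giving rank 1.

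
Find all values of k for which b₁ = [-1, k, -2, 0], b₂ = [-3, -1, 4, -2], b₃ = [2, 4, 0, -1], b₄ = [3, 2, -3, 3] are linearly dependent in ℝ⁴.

k = -21/5

Place the vectors as rows of a 4×4 matrix; dependence ⇔ determinant zero.
Cofactor expansion gives det = 15*k + 63.
Solving 15*k + 63 = 0 yields k = -21/5.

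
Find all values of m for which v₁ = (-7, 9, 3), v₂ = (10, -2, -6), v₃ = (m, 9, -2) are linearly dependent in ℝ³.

The set is linearly dependent precisely when det[v₁; v₂; v₃] = 0.
Expanding, det = 44 - 48*m.
Solving 44 - 48*m = 0 yields m = 11/12.

m = 11/12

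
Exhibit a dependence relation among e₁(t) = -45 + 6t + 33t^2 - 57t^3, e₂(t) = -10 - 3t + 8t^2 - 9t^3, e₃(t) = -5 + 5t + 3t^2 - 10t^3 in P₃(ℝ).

Take coordinates with respect to {1, t, …, t^3}.
Write the vectors as columns of a matrix and find a nonzero vector in its null space.
The free variable yields coefficients (1, -3, -3) (any nonzero multiple also works).

e₁ - 3e₂ - 3e₃ = 0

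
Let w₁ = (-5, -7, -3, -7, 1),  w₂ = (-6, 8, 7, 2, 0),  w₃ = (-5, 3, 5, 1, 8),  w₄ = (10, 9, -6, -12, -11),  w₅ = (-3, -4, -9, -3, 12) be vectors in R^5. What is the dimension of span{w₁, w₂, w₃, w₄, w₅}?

Apply Gaussian elimination to the matrix whose rows are w₁, w₂, w₃, w₄, w₅.
Exactly 5 pivots survive; hence the rank is 5.

5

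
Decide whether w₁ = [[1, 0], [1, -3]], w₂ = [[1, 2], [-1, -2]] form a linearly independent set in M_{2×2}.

Write each element as a coordinate vector in ℝ⁴ using {E₁₁, E₁₂, E₂₁, E₂₂}.
Row-reduce the matrix whose columns are w₁, w₂.
The reduction yields 2 nonzero rows, so the rank is 2.
Since rank = 2 (the number of vectors), the set is linearly independent.

linearly independent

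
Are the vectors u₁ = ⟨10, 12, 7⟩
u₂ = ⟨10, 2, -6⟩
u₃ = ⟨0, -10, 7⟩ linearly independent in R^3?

Form the 3×3 matrix with these as columns; its determinant is -2000.
A nonzero determinant means the columns are linearly independent.

linearly independent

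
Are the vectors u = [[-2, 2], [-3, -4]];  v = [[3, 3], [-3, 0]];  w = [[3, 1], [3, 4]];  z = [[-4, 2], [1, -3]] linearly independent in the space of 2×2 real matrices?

linearly independent

Write each element as a coordinate vector in ℝ⁴ using {E₁₁, E₁₂, E₂₁, E₂₂}.
The matrix [u|v|w|z] has determinant -18.
A nonzero determinant means the columns are linearly independent.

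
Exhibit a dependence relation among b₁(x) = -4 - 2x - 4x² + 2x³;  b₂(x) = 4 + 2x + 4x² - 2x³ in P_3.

b₁ + b₂ = 0

Take coordinates with respect to {1, x, …, x³}.
Row-reduce the matrix with b₁, b₂ as columns; the null space gives the coefficients.
One solution (up to scaling) is (1, 1).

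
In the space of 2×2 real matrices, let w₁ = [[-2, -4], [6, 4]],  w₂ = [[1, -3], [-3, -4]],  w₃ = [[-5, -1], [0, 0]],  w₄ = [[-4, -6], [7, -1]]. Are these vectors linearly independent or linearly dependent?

linearly independent

Take coordinates with respect to the standard basis {E₁₁, E₁₂, E₂₁, E₂₂}.
Row-reduce the matrix whose columns are w₁, w₂, w₃, w₄.
The reduction yields 4 nonzero rows, so the rank is 4.
Since rank = 4 (the number of vectors), the set is linearly independent.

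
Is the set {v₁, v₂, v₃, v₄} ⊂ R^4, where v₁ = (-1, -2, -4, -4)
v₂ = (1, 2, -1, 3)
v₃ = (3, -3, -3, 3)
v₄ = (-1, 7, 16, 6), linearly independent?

The matrix [v₁|v₂|v₃|v₄] has determinant 0.
A zero determinant means the columns are linearly dependent.
Indeed 3v₁ + v₂ + v₃ + v₄ = 0.

linearly dependent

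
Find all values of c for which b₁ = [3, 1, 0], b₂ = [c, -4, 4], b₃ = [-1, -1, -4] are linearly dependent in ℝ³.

Dependence holds iff the 3×3 matrix [b₁ b₂ b₃] is singular.
Cofactor expansion gives det = 4*c + 56.
Setting this to zero gives c = -14.

c = -14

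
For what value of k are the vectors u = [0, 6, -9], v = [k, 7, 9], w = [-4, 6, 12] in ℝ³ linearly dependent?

k = -26/7

The set is linearly dependent precisely when det[u; v; w] = 0.
Expanding, det = -126*k - 468.
This vanishes exactly when k = -26/7.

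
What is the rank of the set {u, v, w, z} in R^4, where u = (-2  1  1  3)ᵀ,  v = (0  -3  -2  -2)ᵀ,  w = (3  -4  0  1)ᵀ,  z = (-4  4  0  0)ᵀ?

Put the 4×4 matrix [u|v|w|z] into echelon form.
Exactly 4 pivots survive; hence the rank is 4.

4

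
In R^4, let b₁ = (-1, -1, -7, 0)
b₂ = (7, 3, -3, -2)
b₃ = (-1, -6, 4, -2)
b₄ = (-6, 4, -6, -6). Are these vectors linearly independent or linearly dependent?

Place the vectors as rows of a 4×4 matrix and reduce to echelon form.
The reduction yields 4 nonzero rows, so the rank is 4.
Since rank = 4 (the number of vectors), the set is linearly independent.

linearly independent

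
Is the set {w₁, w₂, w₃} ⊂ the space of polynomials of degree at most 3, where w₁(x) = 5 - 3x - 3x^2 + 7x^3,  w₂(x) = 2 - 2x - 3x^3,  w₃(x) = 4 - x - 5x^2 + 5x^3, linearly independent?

linearly independent

Write each element as a coordinate vector in ℝ⁴ using {1, x, …, x^3}.
Row-reduce the matrix whose columns are w₁, w₂, w₃.
The reduction yields 3 nonzero rows, so the rank is 3.
Since rank = 3 (the number of vectors), the set is linearly independent.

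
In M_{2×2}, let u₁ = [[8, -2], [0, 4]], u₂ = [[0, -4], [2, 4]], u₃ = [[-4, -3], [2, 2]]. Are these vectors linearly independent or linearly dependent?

Write each element as a coordinate vector in ℝ⁴ using {E₁₁, E₁₂, E₂₁, E₂₂}.
Row-reduce the matrix whose columns are u₁, u₂, u₃.
The reduction yields 2 nonzero rows, so the rank is 2.
Since rank 2 < 3, the set is linearly dependent.

linearly dependent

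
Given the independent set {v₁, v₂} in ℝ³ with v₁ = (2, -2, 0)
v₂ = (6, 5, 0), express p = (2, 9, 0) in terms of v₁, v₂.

Write p = a₁v₁ + a₂v₂ and equate components.
The system has the unique solution (a₁, a₂) = (-2, 1).

p = -2v₁ + v₂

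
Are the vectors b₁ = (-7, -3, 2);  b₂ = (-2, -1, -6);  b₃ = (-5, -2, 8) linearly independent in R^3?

Form the 3×3 matrix with these as columns; its determinant is 0.
A zero determinant means the columns are linearly dependent.

linearly dependent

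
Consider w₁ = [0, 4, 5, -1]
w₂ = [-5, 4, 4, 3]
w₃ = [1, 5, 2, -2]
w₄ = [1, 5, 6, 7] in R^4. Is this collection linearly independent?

The matrix [w₁|w₂|w₃|w₄] has determinant -805.
A nonzero determinant means the columns are linearly independent.

linearly independent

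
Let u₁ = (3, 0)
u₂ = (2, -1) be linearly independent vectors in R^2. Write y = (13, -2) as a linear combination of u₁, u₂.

Write y = c₁u₁ + c₂u₂ and equate components.
Back-substitution yields (c₁, c₂) = (3, 2).

y = 3u₁ + 2u₂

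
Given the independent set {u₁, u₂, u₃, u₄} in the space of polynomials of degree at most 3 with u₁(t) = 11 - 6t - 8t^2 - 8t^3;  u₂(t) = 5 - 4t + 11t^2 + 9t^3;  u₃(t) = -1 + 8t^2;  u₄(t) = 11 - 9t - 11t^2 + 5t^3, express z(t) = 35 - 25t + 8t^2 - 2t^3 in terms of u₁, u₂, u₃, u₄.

z = 2u₁ + u₂ + 3u₃ + u₄

Work in coordinates with respect to the standard basis {1, t, …, t^3}.
Set up the augmented matrix [u₁ | u₂ | u₃ | u₄ | z] and row-reduce.
Row-reducing the augmented matrix gives the unique coefficients (α₁, …, α₄) = (2, 1, 3, 1).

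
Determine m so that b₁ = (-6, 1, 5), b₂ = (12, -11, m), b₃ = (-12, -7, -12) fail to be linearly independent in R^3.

Dependence holds iff the 3×3 matrix [b₁ b₂ b₃] is singular.
Expanding, det = -54*m - 1728.
This vanishes exactly when m = -32.

m = -32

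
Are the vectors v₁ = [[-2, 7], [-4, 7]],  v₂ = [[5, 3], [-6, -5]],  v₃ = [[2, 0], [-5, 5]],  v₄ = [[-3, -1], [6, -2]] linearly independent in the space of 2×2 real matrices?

Take coordinates with respect to the standard basis {E₁₁, E₁₂, E₂₁, E₂₂}.
Place the vectors as rows of a 4×4 matrix and reduce to echelon form.
The reduction yields 4 nonzero rows, so the rank is 4.
Since rank = 4 (the number of vectors), the set is linearly independent.

linearly independent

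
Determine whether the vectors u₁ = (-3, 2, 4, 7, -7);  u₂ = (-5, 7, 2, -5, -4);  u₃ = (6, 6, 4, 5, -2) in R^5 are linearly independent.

Row-reduce the matrix whose columns are u₁, u₂, u₃.
The reduction yields 3 nonzero rows, so the rank is 3.
Since rank = 3 (the number of vectors), the set is linearly independent.

linearly independent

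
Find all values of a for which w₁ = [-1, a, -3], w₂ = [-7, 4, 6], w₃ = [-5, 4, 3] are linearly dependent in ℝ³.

Dependence holds iff the 3×3 matrix [w₁ w₂ w₃] is singular.
Expanding, det = 36 - 9*a.
Setting this to zero gives a = 4.

a = 4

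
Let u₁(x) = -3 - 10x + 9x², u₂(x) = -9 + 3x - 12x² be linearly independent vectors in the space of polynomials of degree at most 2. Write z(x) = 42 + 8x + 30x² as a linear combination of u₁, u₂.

z = -2u₁ - 4u₂

Take coordinate vectors relative to {1, x, x²}.
Write z = a₁u₁ + a₂u₂ and equate components.
Back-substitution yields (a₁, a₂) = (-2, -4).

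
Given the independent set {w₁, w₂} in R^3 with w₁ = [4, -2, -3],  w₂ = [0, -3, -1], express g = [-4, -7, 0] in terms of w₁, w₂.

Set up the augmented matrix [w₁ | w₂ | g] and row-reduce.
The system has the unique solution (a₁, a₂) = (-1, 3).

g = -w₁ + 3w₂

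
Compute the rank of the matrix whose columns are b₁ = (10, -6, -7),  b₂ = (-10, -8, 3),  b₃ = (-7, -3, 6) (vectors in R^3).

rank 3

Apply Gaussian elimination to the matrix whose rows are b₁, b₂, b₃.
The echelon form has 3 nonzero rows, so the rank is 3.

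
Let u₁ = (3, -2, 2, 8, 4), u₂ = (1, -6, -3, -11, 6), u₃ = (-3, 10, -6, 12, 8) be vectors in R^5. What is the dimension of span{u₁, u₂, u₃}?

Put the 5×3 matrix [u₁|u₂|u₃] into echelon form.
The echelon form has 3 nonzero rows, so the rank is 3.

3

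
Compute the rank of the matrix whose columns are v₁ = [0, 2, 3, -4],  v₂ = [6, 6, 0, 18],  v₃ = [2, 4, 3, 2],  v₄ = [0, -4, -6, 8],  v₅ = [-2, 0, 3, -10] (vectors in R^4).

Put the 4×5 matrix [v₁|v₂|v₃|v₄|v₅] into echelon form.
Exactly 2 pivots survive; hence the rank is 2.
(With 5 elements in a 4-dimensional space the rank is at most 4.)

rank 2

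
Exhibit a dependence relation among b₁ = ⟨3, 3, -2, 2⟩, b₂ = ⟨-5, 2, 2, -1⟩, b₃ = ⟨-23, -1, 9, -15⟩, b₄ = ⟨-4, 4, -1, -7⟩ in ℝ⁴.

3b₁ - 2b₂ + b₃ - b₄ = 0

Write the vectors as columns of a matrix and find a nonzero vector in its null space.
One solution (up to scaling) is (3, -2, 1, -1).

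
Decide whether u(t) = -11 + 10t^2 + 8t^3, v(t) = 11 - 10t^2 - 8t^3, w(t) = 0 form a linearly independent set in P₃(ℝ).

Write each element as a coordinate vector in ℝ⁴ using {1, t, …, t^3}.
One of the vectors is the zero vector, so the set is linearly dependent.

linearly dependent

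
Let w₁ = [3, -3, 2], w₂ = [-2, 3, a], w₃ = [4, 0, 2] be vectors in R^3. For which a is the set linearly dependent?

Dependence holds iff the 3×3 matrix [w₁ w₂ w₃] is singular.
Expanding, det = -12*a - 18.
Setting this to zero gives a = -3/2.

a = -3/2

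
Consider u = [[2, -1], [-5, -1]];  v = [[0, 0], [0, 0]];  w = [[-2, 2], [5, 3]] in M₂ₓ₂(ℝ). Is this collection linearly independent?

Write each element as a coordinate vector in ℝ⁴ using {E₁₁, E₁₂, E₂₁, E₂₂}.
One of the vectors is the zero vector, so the set is linearly dependent.

linearly dependent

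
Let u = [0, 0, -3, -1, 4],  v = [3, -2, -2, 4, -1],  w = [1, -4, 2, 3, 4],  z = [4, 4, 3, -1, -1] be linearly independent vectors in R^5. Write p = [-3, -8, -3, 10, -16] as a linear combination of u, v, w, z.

p = -3u + 2v - w - 2z

Since u, v, w, z are independent, the coefficients expressing p are uniquely determined by a linear system.
Row-reducing the augmented matrix gives the unique coefficients (c₁, …, c₄) = (-3, 2, -1, -2).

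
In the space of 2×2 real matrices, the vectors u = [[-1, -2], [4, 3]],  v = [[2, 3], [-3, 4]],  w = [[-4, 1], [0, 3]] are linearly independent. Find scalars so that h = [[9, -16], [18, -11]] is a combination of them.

Identify each element with its coordinate vector in ℝ⁴ via {E₁₁, E₁₂, E₂₁, E₂₂}.
Set up the augmented matrix [u | v | w | h] and row-reduce.
Row-reducing the augmented matrix gives the unique coefficients (a₁, a₂, a₃) = (3, -2, -4).

h = 3u - 2v - 4w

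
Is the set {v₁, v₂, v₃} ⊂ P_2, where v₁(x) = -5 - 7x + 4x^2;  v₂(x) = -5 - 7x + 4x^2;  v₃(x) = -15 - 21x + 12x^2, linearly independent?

Take coordinates with respect to the standard basis {1, x, x^2}.
One vector is a scalar multiple of another, so the set is dependent.

linearly dependent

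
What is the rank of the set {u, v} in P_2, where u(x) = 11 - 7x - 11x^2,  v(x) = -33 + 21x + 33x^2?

Pass to coordinate vectors with respect to the basis {1, x, x^2}.
Put the 3×2 matrix [u|v] into echelon form.
There is 1 pivot column, so rank = 1.

1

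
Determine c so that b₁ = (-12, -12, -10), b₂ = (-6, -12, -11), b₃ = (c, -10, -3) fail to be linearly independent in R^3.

c = -42

Place the vectors as rows of a 3×3 matrix; dependence ⇔ determinant zero.
Expanding, det = 12*c + 504.
Solving 12*c + 504 = 0 yields c = -42.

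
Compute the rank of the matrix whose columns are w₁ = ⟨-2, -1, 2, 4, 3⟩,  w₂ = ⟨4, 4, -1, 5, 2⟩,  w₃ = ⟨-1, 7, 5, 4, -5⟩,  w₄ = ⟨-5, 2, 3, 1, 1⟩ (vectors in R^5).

Form the matrix with w₁, w₂, w₃, w₄ as columns and reduce.
Reduction leaves 4 leading entries, giving rank 4.

rank 4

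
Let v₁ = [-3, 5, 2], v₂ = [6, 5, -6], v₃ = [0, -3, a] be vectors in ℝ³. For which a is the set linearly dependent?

Dependence holds iff the 3×3 matrix [v₁ v₂ v₃] is singular.
The determinant works out to 18 - 45*a.
This vanishes exactly when a = 2/5.

a = 2/5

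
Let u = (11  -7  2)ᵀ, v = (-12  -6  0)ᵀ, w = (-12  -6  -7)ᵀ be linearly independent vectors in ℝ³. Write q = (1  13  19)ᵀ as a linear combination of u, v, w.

Since u, v, w are independent, the coefficients expressing q are uniquely determined by a linear system.
The system has the unique solution (a₁, a₂, a₃) = (-1, 2, -3).

q = -u + 2v - 3w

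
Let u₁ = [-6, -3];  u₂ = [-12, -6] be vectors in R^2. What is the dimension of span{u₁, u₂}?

Row-reduce the 2×2 matrix with these as rows.
There is 1 pivot column, so rank = 1.

dim = 1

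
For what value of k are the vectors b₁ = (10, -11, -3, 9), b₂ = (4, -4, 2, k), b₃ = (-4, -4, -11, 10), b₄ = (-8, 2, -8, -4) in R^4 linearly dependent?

k = 42

Dependence holds iff the 4×4 matrix [b₁ b₂ b₃ b₄] is singular.
Cofactor expansion gives det = 44*k - 1848.
Solving 44*k - 1848 = 0 yields k = 42.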